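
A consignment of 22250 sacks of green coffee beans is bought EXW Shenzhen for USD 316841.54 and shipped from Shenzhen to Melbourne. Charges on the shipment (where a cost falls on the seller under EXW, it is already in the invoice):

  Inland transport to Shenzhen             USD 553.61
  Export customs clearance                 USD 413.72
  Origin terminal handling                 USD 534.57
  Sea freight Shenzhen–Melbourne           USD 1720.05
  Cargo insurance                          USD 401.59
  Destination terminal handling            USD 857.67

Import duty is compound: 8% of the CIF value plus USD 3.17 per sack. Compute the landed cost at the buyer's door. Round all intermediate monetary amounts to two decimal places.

EXW: the seller makes goods available at their premises; the buyer bears all onward costs.
CIF value = EXW price + inland to port + export clearance + origin terminal + freight + insurance = 316841.54 + 553.61 + 413.72 + 534.57 + 1720.05 + 401.59 = 320465.08
Ad valorem component: 320465.08 × 8% = 25637.21
Specific component: 22250 × 3.17 = 70532.50
Import duty = 25637.21 + 70532.50 = 96169.71
Buyer bears: inland to port 553.61 + export clearance 413.72 + origin terminal 534.57 + freight 1720.05 + insurance 401.59 + destination terminal 857.67 + duty 96169.71 = 100650.92
Landed cost = invoice 316841.54 + 100650.92 = 417492.46

Total landed cost: USD 417492.46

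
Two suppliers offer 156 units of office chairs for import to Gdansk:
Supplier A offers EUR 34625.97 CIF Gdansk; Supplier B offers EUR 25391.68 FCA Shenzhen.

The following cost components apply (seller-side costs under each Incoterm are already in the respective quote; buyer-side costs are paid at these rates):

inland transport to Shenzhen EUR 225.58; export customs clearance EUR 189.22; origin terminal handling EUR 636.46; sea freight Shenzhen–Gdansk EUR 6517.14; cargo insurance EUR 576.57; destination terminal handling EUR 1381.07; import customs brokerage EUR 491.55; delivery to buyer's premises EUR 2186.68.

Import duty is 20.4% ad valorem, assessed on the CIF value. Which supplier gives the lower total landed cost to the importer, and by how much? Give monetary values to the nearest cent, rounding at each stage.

Supplier A (CIF):
The CIF price already equals the CIF value: 34625.97
Import duty = 34625.97 × 20.4% = 7063.70
Buyer bears (A): 1381.07 + 491.55 + 2186.68 = 4059.30
Landed cost (A) = invoice 34625.97 + 4059.30 + duty 7063.70 = 45748.97
Supplier B (FCA):
CIF value = FCA price + origin terminal + freight + insurance = 25391.68 + 636.46 + 6517.14 + 576.57 = 33121.85
Import duty = 33121.85 × 20.4% = 6756.86
Buyer bears (B): 636.46 + 6517.14 + 576.57 + 1381.07 + 491.55 + 2186.68 = 11789.47
Landed cost (B) = invoice 25391.68 + 11789.47 + duty 6756.86 = 43938.01
Difference = |45748.97 − 43938.01| = 1810.96

Supplier B is cheaper by EUR 1810.96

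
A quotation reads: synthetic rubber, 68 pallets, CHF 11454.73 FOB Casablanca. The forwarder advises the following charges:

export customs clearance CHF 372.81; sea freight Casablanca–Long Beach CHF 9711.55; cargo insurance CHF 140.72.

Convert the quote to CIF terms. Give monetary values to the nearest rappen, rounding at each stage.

CIF price: CHF 21307.00

Not relevant to the conversion: export clearance — on the seller under both FOB and CIF; already in the FOB price and stays in the CIF price.
From FOB to CIF, the seller additionally bears: freight, insurance.
CIF price = 11454.73 + 9711.55 + 140.72 = 21307.00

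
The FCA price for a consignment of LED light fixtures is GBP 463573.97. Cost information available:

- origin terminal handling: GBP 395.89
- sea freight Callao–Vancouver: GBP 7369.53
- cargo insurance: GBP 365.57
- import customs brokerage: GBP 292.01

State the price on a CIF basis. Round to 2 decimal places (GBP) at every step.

CIF price: GBP 471704.96

Not relevant to the conversion: brokerage — on the buyer under both terms; not part of either seller's price.
From FCA to CIF, the seller additionally bears: origin terminal, freight, insurance.
CIF price = 463573.97 + 395.89 + 7369.53 + 365.57 = 471704.96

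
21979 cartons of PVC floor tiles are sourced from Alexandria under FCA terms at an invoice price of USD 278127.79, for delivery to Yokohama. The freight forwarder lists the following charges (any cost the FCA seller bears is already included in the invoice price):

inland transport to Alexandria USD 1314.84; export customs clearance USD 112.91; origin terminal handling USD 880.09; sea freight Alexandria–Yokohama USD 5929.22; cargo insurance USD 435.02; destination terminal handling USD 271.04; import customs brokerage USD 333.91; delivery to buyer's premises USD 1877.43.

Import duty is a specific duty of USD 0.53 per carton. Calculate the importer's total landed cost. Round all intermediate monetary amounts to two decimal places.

Total landed cost: USD 299503.37

FCA: the seller delivers export-cleared goods to the carrier; the buyer bears costs from that point.
Already in the invoice (seller's account under FCA): inland to port, export clearance — exclude.
CIF value = FCA price + origin terminal + freight + insurance = 278127.79 + 880.09 + 5929.22 + 435.02 = 285372.12
Import duty = 21979 × 0.53 = 11648.87
Buyer bears: origin terminal 880.09 + freight 5929.22 + insurance 435.02 + destination terminal 271.04 + brokerage 333.91 + delivery 1877.43 + duty 11648.87 = 21375.58
Landed cost = invoice 278127.79 + 21375.58 = 299503.37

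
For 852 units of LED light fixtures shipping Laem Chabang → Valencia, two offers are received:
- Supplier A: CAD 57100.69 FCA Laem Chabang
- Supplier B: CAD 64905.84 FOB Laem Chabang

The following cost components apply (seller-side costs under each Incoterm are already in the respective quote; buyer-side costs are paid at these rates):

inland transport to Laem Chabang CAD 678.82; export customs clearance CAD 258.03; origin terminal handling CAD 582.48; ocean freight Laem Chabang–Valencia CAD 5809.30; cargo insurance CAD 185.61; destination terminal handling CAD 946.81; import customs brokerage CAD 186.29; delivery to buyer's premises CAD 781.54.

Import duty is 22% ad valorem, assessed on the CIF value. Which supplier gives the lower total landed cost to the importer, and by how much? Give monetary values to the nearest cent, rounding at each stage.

Supplier A (FCA):
CIF value = FCA price + origin terminal + freight + insurance = 57100.69 + 582.48 + 5809.30 + 185.61 = 63678.08
Import duty = 63678.08 × 22% = 14009.18
Buyer bears (A): 582.48 + 5809.30 + 185.61 + 946.81 + 186.29 + 781.54 = 8492.03
Landed cost (A) = invoice 57100.69 + 8492.03 + duty 14009.18 = 79601.90
Supplier B (FOB):
CIF value = FOB price + freight + insurance = 64905.84 + 5809.30 + 185.61 = 70900.75
Import duty = 70900.75 × 22% = 15598.17
Buyer bears (B): 5809.30 + 185.61 + 946.81 + 186.29 + 781.54 = 7909.55
Landed cost (B) = invoice 64905.84 + 7909.55 + duty 15598.17 = 88413.56
Difference = |79601.90 − 88413.56| = 8811.66

Supplier A is cheaper by CAD 8811.66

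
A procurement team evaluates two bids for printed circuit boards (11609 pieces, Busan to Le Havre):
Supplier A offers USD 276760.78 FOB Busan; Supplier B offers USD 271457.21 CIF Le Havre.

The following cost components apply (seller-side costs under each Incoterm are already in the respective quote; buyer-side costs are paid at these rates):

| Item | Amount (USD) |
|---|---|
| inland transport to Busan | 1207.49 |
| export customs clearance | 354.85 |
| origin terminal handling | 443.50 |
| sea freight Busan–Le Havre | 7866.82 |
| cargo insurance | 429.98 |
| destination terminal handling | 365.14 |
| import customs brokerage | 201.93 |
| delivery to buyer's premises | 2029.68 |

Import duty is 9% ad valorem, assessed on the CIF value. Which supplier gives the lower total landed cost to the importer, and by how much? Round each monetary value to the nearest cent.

Supplier A (FOB):
CIF value = FOB price + freight + insurance = 276760.78 + 7866.82 + 429.98 = 285057.58
Import duty = 285057.58 × 9% = 25655.18
Buyer bears (A): 7866.82 + 429.98 + 365.14 + 201.93 + 2029.68 = 10893.55
Landed cost (A) = invoice 276760.78 + 10893.55 + duty 25655.18 = 313309.51
Supplier B (CIF):
The CIF price already equals the CIF value: 271457.21
Import duty = 271457.21 × 9% = 24431.15
Buyer bears (B): 365.14 + 201.93 + 2029.68 = 2596.75
Landed cost (B) = invoice 271457.21 + 2596.75 + duty 24431.15 = 298485.11
Difference = |313309.51 − 298485.11| = 14824.40

Supplier B is cheaper by USD 14824.40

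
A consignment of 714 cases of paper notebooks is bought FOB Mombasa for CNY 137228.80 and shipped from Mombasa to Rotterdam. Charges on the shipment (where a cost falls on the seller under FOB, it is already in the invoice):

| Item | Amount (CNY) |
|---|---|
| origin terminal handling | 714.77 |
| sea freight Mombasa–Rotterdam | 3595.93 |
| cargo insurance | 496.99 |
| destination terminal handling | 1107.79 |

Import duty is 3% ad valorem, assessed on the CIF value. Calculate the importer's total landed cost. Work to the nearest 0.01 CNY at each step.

FOB: the seller bears costs until goods are on board at the origin port; the buyer bears freight, insurance and all costs thereafter.
Already in the invoice (seller's account under FOB): origin terminal — exclude.
CIF value = FOB price + freight + insurance = 137228.80 + 3595.93 + 496.99 = 141321.72
Import duty = 141321.72 × 3% = 4239.65
Buyer bears: freight 3595.93 + insurance 496.99 + destination terminal 1107.79 + duty 4239.65 = 9440.36
Landed cost = invoice 137228.80 + 9440.36 = 146669.16

Total landed cost: CNY 146669.16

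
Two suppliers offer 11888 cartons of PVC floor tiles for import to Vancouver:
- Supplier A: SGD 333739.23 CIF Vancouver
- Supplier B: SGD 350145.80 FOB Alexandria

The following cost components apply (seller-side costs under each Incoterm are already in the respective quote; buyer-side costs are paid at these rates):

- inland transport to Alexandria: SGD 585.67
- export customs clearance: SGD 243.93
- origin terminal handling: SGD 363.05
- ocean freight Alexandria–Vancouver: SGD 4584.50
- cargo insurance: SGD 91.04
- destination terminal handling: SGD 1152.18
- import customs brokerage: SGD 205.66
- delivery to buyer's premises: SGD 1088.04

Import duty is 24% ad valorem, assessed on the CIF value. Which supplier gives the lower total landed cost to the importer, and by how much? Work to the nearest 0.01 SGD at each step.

Supplier A is cheaper by SGD 26141.81

Supplier A (CIF):
The CIF price already equals the CIF value: 333739.23
Import duty = 333739.23 × 24% = 80097.42
Buyer bears (A): 1152.18 + 205.66 + 1088.04 = 2445.88
Landed cost (A) = invoice 333739.23 + 2445.88 + duty 80097.42 = 416282.53
Supplier B (FOB):
CIF value = FOB price + freight + insurance = 350145.80 + 4584.50 + 91.04 = 354821.34
Import duty = 354821.34 × 24% = 85157.12
Buyer bears (B): 4584.50 + 91.04 + 1152.18 + 205.66 + 1088.04 = 7121.42
Landed cost (B) = invoice 350145.80 + 7121.42 + duty 85157.12 = 442424.34
Difference = |416282.53 − 442424.34| = 26141.81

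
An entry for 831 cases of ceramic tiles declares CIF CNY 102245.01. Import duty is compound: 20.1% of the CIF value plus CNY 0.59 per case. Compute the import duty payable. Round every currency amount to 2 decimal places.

Ad valorem component: 102245.01 × 20.1% = 20551.25
Specific component: 831 × 0.59 = 490.29
Import duty = 20551.25 + 490.29 = 21041.54

Import duty: CNY 21041.54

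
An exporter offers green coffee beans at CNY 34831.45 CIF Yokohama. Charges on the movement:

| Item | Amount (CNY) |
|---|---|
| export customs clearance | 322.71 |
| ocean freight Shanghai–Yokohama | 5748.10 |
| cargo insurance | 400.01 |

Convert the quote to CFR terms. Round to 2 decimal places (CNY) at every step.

Not relevant to the conversion: freight, export clearance — on the seller under both CIF and CFR; already in the CIF price and stays in the CFR price.
From CIF to CFR, the seller no longer bears: insurance.
CFR price = 34831.45 − 400.01 = 34431.44

CFR price: CNY 34431.44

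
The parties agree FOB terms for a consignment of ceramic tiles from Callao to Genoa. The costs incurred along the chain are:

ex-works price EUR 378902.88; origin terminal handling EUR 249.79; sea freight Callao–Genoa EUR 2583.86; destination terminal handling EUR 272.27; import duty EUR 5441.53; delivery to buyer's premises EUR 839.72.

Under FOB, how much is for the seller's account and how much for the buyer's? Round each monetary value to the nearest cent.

FOB: the seller bears costs until goods are on board at the origin port; the buyer bears freight, insurance and all costs thereafter.
Seller's account: goods 378902.88 + origin terminal 249.79 = 379152.67
Buyer's account: freight 2583.86 + destination terminal 272.27 + duty 5441.53 + delivery 839.72 = 9137.38

Seller: EUR 379152.67; buyer: EUR 9137.38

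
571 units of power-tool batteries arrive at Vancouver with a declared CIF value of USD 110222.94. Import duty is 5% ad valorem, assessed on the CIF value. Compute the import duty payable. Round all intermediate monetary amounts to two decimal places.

Import duty: USD 5511.15

Import duty = 110222.94 × 5% = 5511.15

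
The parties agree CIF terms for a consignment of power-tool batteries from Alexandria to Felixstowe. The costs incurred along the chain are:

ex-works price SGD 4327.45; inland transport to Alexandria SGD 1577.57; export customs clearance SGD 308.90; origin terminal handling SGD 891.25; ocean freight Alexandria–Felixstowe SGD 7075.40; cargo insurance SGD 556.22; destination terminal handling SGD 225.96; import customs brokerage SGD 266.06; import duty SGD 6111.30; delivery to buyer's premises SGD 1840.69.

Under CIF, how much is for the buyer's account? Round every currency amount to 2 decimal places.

Buyer's account: SGD 8444.01

CIF: the seller pays costs through ocean freight and marine insurance to the destination port.
Seller's account: goods 4327.45 + inland to port 1577.57 + export clearance 308.90 + origin terminal 891.25 + freight 7075.40 + insurance 556.22 = 14736.79
Buyer's account: destination terminal 225.96 + brokerage 266.06 + duty 6111.30 + delivery 1840.69 = 8444.01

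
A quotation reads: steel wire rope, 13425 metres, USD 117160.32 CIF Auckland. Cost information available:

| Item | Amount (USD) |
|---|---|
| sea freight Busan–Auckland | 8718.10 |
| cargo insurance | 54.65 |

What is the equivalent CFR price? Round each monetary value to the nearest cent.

Not relevant to the conversion: freight — on the seller under both CIF and CFR; already in the CIF price and stays in the CFR price.
From CIF to CFR, the seller no longer bears: insurance.
CFR price = 117160.32 − 54.65 = 117105.67

CFR price: USD 117105.67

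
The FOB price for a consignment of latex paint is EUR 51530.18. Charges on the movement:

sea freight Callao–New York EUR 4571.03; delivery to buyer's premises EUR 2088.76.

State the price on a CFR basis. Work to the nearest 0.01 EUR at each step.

CFR price: EUR 56101.21

Not relevant to the conversion: delivery — on the buyer under both terms; not part of either seller's price.
From FOB to CFR, the seller additionally bears: freight.
CFR price = 51530.18 + 4571.03 = 56101.21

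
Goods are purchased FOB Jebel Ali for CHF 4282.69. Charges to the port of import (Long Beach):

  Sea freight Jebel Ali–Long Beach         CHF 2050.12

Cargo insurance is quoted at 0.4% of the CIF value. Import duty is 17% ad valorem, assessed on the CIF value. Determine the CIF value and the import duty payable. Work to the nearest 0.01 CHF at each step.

Let C be the CIF value. C = FOB price + freight + 0.4% × C
C − 0.4% × C = 4282.69 + 2050.12
0.996 × C = 6332.81
C = 6332.81 / 0.996 = 6358.24
Insurance premium = 0.4% × 6358.24 = 25.43
Import duty = 6358.24 × 17% = 1080.90

CIF value: CHF 6358.24; import duty: CHF 1080.90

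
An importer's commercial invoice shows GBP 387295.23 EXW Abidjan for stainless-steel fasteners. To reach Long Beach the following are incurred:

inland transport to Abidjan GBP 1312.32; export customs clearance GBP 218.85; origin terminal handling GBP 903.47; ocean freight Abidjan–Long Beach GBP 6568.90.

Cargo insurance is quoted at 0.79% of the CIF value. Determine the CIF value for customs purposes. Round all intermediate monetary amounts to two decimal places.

Let C be the CIF value. C = EXW price + pre-shipment costs + freight + 0.79% × C
C − 0.79% × C = 387295.23 + 1312.32 + 218.85 + 903.47 + 6568.90
0.9921 × C = 396298.77
C = 396298.77 / 0.9921 = 399454.46
Insurance premium = 0.79% × 399454.46 = 3155.69

CIF value: GBP 399454.46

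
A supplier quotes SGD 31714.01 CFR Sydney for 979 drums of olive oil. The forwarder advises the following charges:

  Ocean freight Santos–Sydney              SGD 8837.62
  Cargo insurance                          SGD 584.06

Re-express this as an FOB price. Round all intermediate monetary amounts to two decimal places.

Not relevant to the conversion: insurance — on the buyer under both terms; not part of either seller's price.
From CFR to FOB, the seller no longer bears: freight.
FOB price = 31714.01 − 8837.62 = 22876.39

FOB price: SGD 22876.39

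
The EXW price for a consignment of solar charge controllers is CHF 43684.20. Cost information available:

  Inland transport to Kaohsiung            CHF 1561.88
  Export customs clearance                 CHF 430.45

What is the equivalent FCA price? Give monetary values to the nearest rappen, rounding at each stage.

From EXW to FCA, the seller additionally bears: inland to port, export clearance.
FCA price = 43684.20 + 1561.88 + 430.45 = 45676.53

FCA price: CHF 45676.53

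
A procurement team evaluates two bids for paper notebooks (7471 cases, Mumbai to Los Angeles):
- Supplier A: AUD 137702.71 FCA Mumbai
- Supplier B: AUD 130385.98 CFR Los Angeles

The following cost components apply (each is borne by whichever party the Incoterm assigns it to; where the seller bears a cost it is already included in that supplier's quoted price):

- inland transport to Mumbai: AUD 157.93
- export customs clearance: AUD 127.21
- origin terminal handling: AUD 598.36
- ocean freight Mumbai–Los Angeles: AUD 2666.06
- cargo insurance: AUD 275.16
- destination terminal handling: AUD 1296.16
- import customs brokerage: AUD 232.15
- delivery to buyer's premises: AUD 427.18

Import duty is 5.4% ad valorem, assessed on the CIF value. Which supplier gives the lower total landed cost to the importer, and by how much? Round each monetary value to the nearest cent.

Supplier B is cheaper by AUD 11152.53

Supplier A (FCA):
CIF value = FCA price + origin terminal + freight + insurance = 137702.71 + 598.36 + 2666.06 + 275.16 = 141242.29
Import duty = 141242.29 × 5.4% = 7627.08
Buyer bears (A): 598.36 + 2666.06 + 275.16 + 1296.16 + 232.15 + 427.18 = 5495.07
Landed cost (A) = invoice 137702.71 + 5495.07 + duty 7627.08 = 150824.86
Supplier B (CFR):
CIF value = CFR price + insurance = 130385.98 + 275.16 = 130661.14
Import duty = 130661.14 × 5.4% = 7055.70
Buyer bears (B): 275.16 + 1296.16 + 232.15 + 427.18 = 2230.65
Landed cost (B) = invoice 130385.98 + 2230.65 + duty 7055.70 = 139672.33
Difference = |150824.86 − 139672.33| = 11152.53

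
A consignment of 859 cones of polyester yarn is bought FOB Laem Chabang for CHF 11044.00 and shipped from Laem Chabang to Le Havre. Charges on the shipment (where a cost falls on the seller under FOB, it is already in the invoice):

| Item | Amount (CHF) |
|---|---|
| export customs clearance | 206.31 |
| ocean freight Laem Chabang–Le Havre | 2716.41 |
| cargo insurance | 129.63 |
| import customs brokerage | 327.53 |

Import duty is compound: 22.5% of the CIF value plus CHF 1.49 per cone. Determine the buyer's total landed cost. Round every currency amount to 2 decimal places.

Total landed cost: CHF 18622.74

FOB: the seller bears costs until goods are on board at the origin port; the buyer bears freight, insurance and all costs thereafter.
Already in the invoice (seller's account under FOB): export clearance — exclude.
CIF value = FOB price + freight + insurance = 11044.00 + 2716.41 + 129.63 = 13890.04
Ad valorem component: 13890.04 × 22.5% = 3125.26
Specific component: 859 × 1.49 = 1279.91
Import duty = 3125.26 + 1279.91 = 4405.17
Buyer bears: freight 2716.41 + insurance 129.63 + brokerage 327.53 + duty 4405.17 = 7578.74
Landed cost = invoice 11044.00 + 7578.74 = 18622.74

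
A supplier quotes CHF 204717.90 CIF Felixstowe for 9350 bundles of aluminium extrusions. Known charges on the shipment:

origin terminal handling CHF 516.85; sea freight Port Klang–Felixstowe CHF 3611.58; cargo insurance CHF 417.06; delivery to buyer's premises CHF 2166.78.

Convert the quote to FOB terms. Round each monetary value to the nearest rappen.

Not relevant to the conversion: origin terminal — on the seller under both CIF and FOB; already in the CIF price and stays in the FOB price. delivery — on the buyer under both terms; not part of either seller's price.
From CIF to FOB, the seller no longer bears: freight, insurance.
FOB price = 204717.90 − 3611.58 − 417.06 = 200689.26

FOB price: CHF 200689.26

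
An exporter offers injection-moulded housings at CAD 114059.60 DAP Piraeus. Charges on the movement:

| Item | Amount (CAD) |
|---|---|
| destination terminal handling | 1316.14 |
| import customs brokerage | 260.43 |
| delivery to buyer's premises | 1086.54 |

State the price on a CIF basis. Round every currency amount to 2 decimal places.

Not relevant to the conversion: brokerage — on the buyer under both terms; not part of either seller's price.
From DAP to CIF, the seller no longer bears: destination terminal, delivery.
CIF price = 114059.60 − 1316.14 − 1086.54 = 111656.92

CIF price: CAD 111656.92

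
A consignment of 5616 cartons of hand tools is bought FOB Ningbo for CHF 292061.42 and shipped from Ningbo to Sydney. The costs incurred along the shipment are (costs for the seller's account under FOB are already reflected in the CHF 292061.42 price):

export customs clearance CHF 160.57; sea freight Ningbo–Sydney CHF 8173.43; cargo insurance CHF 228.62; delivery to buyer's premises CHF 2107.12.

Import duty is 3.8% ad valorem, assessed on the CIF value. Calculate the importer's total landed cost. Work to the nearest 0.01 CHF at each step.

Total landed cost: CHF 313988.20

FOB: the seller bears costs until goods are on board at the origin port; the buyer bears freight, insurance and all costs thereafter.
Already in the invoice (seller's account under FOB): export clearance — exclude.
CIF value = FOB price + freight + insurance = 292061.42 + 8173.43 + 228.62 = 300463.47
Import duty = 300463.47 × 3.8% = 11417.61
Buyer bears: freight 8173.43 + insurance 228.62 + delivery 2107.12 + duty 11417.61 = 21926.78
Landed cost = invoice 292061.42 + 21926.78 = 313988.20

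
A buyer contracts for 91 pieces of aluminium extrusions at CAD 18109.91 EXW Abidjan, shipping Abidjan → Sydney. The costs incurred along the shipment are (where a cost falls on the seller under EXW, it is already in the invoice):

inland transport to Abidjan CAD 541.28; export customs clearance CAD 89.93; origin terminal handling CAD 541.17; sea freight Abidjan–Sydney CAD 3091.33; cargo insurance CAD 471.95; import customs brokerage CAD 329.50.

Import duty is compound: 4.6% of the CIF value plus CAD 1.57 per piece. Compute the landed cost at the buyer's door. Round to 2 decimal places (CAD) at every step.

EXW: the seller makes goods available at their premises; the buyer bears all onward costs.
CIF value = EXW price + inland to port + export clearance + origin terminal + freight + insurance = 18109.91 + 541.28 + 89.93 + 541.17 + 3091.33 + 471.95 = 22845.57
Ad valorem component: 22845.57 × 4.6% = 1050.90
Specific component: 91 × 1.57 = 142.87
Import duty = 1050.90 + 142.87 = 1193.77
Buyer bears: inland to port 541.28 + export clearance 89.93 + origin terminal 541.17 + freight 3091.33 + insurance 471.95 + brokerage 329.50 + duty 1193.77 = 6258.93
Landed cost = invoice 18109.91 + 6258.93 = 24368.84

Total landed cost: CAD 24368.84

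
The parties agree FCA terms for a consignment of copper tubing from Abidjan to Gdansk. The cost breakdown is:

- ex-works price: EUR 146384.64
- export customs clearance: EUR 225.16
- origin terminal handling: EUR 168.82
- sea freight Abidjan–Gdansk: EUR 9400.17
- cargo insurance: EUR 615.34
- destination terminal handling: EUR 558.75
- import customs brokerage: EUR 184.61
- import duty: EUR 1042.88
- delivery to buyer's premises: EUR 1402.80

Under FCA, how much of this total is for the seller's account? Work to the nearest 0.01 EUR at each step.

FCA: the seller delivers export-cleared goods to the carrier; the buyer bears costs from that point.
Seller's account: goods 146384.64 + export clearance 225.16 = 146609.80
Buyer's account: origin terminal 168.82 + freight 9400.17 + insurance 615.34 + destination terminal 558.75 + brokerage 184.61 + duty 1042.88 + delivery 1402.80 = 13373.37

Seller's account: EUR 146609.80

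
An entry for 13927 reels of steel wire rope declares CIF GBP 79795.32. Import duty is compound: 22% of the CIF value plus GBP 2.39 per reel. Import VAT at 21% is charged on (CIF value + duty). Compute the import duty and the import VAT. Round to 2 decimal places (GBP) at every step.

Ad valorem component: 79795.32 × 22% = 17554.97
Specific component: 13927 × 2.39 = 33285.53
Import duty = 17554.97 + 33285.53 = 50840.50
VAT base = CIF + duty = 79795.32 + 50840.50 = 130635.82
Import VAT = 130635.82 × 21% = 27433.52

Import duty: GBP 50840.50; import VAT: GBP 27433.52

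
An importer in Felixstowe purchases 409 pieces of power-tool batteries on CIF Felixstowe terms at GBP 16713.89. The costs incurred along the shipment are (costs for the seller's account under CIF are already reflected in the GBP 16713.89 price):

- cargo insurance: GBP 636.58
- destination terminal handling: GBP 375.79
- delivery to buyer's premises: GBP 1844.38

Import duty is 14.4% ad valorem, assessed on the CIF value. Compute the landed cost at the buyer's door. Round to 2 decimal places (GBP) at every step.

Total landed cost: GBP 21340.86

CIF: the seller pays costs through ocean freight and marine insurance to the destination port.
Already in the invoice (seller's account under CIF): insurance — exclude.
The CIF price already equals the CIF value: 16713.89
Import duty = 16713.89 × 14.4% = 2406.80
Buyer bears: destination terminal 375.79 + delivery 1844.38 + duty 2406.80 = 4626.97
Landed cost = invoice 16713.89 + 4626.97 = 21340.86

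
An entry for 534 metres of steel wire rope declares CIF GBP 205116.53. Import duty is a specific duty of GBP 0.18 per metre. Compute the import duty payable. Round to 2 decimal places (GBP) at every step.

Import duty: GBP 96.12

Import duty = 534 × 0.18 = 96.12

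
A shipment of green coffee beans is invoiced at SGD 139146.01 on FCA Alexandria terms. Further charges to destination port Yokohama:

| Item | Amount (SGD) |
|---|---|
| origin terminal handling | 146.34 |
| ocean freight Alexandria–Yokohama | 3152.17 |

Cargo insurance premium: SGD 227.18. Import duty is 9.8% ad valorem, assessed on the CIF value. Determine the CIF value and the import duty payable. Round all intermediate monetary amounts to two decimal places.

CIF value: SGD 142671.70; import duty: SGD 13981.83

CIF = FCA price + pre-shipment costs + freight + insurance
CIF = 139146.01 + 146.34 + 3152.17 + 227.18 = 142671.70
Import duty = 142671.70 × 9.8% = 13981.83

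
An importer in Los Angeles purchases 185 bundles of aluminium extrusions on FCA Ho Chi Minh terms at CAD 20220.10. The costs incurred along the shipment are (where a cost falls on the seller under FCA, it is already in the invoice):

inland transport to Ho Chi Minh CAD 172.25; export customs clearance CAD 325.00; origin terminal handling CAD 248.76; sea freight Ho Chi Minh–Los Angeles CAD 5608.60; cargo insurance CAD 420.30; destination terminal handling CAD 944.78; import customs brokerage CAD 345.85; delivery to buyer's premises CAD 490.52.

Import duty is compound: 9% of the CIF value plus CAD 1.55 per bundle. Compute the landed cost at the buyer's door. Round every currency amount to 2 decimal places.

Total landed cost: CAD 30950.46

FCA: the seller delivers export-cleared goods to the carrier; the buyer bears costs from that point.
Already in the invoice (seller's account under FCA): inland to port, export clearance — exclude.
CIF value = FCA price + origin terminal + freight + insurance = 20220.10 + 248.76 + 5608.60 + 420.30 = 26497.76
Ad valorem component: 26497.76 × 9% = 2384.80
Specific component: 185 × 1.55 = 286.75
Import duty = 2384.80 + 286.75 = 2671.55
Buyer bears: origin terminal 248.76 + freight 5608.60 + insurance 420.30 + destination terminal 944.78 + brokerage 345.85 + delivery 490.52 + duty 2671.55 = 10730.36
Landed cost = invoice 20220.10 + 10730.36 = 30950.46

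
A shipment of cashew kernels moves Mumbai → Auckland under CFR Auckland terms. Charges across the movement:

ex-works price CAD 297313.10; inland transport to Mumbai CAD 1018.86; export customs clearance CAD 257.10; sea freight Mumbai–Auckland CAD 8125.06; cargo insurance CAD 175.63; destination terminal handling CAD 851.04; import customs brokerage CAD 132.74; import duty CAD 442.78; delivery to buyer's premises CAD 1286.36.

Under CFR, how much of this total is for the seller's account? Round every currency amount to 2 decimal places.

Seller's account: CAD 306714.12

CFR: the seller pays costs through ocean freight to the destination port, but not insurance.
Seller's account: goods 297313.10 + inland to port 1018.86 + export clearance 257.10 + freight 8125.06 = 306714.12
Buyer's account: insurance 175.63 + destination terminal 851.04 + brokerage 132.74 + duty 442.78 + delivery 1286.36 = 2888.55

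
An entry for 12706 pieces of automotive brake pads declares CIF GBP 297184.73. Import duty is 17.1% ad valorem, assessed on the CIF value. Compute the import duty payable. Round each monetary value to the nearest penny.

Import duty: GBP 50818.59

Import duty = 297184.73 × 17.1% = 50818.59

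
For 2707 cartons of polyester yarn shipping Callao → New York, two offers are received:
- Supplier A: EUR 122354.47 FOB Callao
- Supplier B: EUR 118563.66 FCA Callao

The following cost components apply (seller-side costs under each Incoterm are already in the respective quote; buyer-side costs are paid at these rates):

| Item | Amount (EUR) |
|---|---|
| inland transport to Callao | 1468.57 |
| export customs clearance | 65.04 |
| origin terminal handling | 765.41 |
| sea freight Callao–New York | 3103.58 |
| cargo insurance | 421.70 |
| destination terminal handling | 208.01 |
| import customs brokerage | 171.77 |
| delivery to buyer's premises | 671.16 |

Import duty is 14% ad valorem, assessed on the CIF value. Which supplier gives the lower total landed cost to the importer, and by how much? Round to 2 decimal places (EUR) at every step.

Supplier B is cheaper by EUR 3448.96

Supplier A (FOB):
CIF value = FOB price + freight + insurance = 122354.47 + 3103.58 + 421.70 = 125879.75
Import duty = 125879.75 × 14% = 17623.17
Buyer bears (A): 3103.58 + 421.70 + 208.01 + 171.77 + 671.16 = 4576.22
Landed cost (A) = invoice 122354.47 + 4576.22 + duty 17623.17 = 144553.86
Supplier B (FCA):
CIF value = FCA price + origin terminal + freight + insurance = 118563.66 + 765.41 + 3103.58 + 421.70 = 122854.35
Import duty = 122854.35 × 14% = 17199.61
Buyer bears (B): 765.41 + 3103.58 + 421.70 + 208.01 + 171.77 + 671.16 = 5341.63
Landed cost (B) = invoice 118563.66 + 5341.63 + duty 17199.61 = 141104.90
Difference = |144553.86 − 141104.90| = 3448.96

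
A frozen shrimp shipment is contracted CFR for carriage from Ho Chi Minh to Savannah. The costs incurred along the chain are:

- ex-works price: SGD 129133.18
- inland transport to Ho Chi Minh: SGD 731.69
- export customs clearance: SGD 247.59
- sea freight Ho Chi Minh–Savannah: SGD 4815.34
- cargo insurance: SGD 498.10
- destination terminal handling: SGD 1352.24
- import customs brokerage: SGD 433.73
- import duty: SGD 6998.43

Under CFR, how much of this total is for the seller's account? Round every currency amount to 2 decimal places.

Seller's account: SGD 134927.80

CFR: the seller pays costs through ocean freight to the destination port, but not insurance.
Seller's account: goods 129133.18 + inland to port 731.69 + export clearance 247.59 + freight 4815.34 = 134927.80
Buyer's account: insurance 498.10 + destination terminal 1352.24 + brokerage 433.73 + duty 6998.43 = 9282.50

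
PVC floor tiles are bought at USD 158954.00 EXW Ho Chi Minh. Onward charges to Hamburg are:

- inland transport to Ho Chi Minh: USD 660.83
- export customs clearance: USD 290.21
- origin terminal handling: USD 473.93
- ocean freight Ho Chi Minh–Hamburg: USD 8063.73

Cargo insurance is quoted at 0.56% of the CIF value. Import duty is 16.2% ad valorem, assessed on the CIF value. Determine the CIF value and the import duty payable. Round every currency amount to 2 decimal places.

Let C be the CIF value. C = EXW price + pre-shipment costs + freight + 0.56% × C
C − 0.56% × C = 158954.00 + 660.83 + 290.21 + 473.93 + 8063.73
0.9944 × C = 168442.70
C = 168442.70 / 0.9944 = 169391.29
Insurance premium = 0.56% × 169391.29 = 948.59
Import duty = 169391.29 × 16.2% = 27441.39

CIF value: USD 169391.29; import duty: USD 27441.39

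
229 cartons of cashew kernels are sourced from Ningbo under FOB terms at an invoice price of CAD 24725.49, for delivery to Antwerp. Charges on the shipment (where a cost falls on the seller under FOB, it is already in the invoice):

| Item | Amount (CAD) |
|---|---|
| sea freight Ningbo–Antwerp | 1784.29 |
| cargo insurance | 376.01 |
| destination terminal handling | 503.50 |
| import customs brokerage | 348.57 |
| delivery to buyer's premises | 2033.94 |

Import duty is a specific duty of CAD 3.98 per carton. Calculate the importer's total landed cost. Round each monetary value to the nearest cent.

Total landed cost: CAD 30683.22

FOB: the seller bears costs until goods are on board at the origin port; the buyer bears freight, insurance and all costs thereafter.
CIF value = FOB price + freight + insurance = 24725.49 + 1784.29 + 376.01 = 26885.79
Import duty = 229 × 3.98 = 911.42
Buyer bears: freight 1784.29 + insurance 376.01 + destination terminal 503.50 + brokerage 348.57 + delivery 2033.94 + duty 911.42 = 5957.73
Landed cost = invoice 24725.49 + 5957.73 = 30683.22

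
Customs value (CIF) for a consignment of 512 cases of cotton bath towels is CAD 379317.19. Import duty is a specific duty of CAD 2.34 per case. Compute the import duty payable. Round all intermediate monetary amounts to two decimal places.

Import duty: CAD 1198.08

Import duty = 512 × 2.34 = 1198.08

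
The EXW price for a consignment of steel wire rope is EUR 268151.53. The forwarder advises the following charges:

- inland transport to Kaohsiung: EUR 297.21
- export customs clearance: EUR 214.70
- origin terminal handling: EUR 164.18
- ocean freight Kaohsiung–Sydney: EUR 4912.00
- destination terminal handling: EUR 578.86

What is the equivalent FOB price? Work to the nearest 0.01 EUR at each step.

FOB price: EUR 268827.62

Not relevant to the conversion: destination terminal, freight — on the buyer under both terms; not part of either seller's price.
From EXW to FOB, the seller additionally bears: inland to port, export clearance, origin terminal.
FOB price = 268151.53 + 297.21 + 214.70 + 164.18 = 268827.62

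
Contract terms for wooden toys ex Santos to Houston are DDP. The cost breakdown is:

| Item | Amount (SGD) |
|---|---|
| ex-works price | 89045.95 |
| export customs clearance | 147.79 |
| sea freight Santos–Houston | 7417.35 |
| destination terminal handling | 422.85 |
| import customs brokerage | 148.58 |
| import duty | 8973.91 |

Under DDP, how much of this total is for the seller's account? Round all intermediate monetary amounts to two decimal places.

DDP: the seller bears all costs including import duty.
Seller's account: goods 89045.95 + export clearance 147.79 + freight 7417.35 + destination terminal 422.85 + brokerage 148.58 + duty 8973.91 = 106156.43
Buyer's account: 0.00

Seller's account: SGD 106156.43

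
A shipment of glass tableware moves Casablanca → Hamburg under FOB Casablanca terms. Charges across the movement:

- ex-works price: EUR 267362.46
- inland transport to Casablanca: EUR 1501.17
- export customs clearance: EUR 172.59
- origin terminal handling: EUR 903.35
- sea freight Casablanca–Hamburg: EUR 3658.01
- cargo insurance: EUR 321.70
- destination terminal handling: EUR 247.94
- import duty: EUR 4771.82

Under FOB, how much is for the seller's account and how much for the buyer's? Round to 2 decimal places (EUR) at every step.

Seller: EUR 269939.57; buyer: EUR 8999.47

FOB: the seller bears costs until goods are on board at the origin port; the buyer bears freight, insurance and all costs thereafter.
Seller's account: goods 267362.46 + inland to port 1501.17 + export clearance 172.59 + origin terminal 903.35 = 269939.57
Buyer's account: freight 3658.01 + insurance 321.70 + destination terminal 247.94 + duty 4771.82 = 8999.47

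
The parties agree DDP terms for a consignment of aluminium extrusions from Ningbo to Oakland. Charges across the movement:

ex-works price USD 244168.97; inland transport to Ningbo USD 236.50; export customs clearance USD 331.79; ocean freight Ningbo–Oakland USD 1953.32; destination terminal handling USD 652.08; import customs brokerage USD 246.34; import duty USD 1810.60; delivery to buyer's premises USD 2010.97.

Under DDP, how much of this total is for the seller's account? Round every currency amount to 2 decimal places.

DDP: the seller bears all costs including import duty.
Seller's account: goods 244168.97 + inland to port 236.50 + export clearance 331.79 + freight 1953.32 + destination terminal 652.08 + brokerage 246.34 + duty 1810.60 + delivery 2010.97 = 251410.57
Buyer's account: 0.00

Seller's account: USD 251410.57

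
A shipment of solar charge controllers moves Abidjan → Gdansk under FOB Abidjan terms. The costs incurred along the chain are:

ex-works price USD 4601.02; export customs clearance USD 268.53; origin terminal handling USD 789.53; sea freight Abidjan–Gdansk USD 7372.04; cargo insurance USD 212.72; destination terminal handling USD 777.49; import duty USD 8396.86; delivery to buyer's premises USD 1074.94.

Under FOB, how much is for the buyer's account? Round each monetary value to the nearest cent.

Buyer's account: USD 17834.05

FOB: the seller bears costs until goods are on board at the origin port; the buyer bears freight, insurance and all costs thereafter.
Seller's account: goods 4601.02 + export clearance 268.53 + origin terminal 789.53 = 5659.08
Buyer's account: freight 7372.04 + insurance 212.72 + destination terminal 777.49 + duty 8396.86 + delivery 1074.94 = 17834.05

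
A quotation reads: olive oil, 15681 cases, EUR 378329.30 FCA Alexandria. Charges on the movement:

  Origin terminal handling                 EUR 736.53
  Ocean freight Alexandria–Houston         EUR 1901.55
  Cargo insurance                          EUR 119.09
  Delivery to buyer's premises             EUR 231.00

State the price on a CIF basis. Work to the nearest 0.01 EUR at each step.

Not relevant to the conversion: delivery — on the buyer under both terms; not part of either seller's price.
From FCA to CIF, the seller additionally bears: origin terminal, freight, insurance.
CIF price = 378329.30 + 736.53 + 1901.55 + 119.09 = 381086.47

CIF price: EUR 381086.47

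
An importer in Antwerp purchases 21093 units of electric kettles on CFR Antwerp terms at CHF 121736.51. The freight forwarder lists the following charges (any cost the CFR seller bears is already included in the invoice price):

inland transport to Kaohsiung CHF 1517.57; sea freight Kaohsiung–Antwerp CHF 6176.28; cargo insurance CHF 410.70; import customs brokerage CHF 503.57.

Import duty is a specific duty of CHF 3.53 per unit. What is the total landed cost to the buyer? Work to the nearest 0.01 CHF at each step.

Total landed cost: CHF 197109.07

CFR: the seller pays costs through ocean freight to the destination port, but not insurance.
Already in the invoice (seller's account under CFR): inland to port, freight — exclude.
CIF value = CFR price + insurance = 121736.51 + 410.70 = 122147.21
Import duty = 21093 × 3.53 = 74458.29
Buyer bears: insurance 410.70 + brokerage 503.57 + duty 74458.29 = 75372.56
Landed cost = invoice 121736.51 + 75372.56 = 197109.07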